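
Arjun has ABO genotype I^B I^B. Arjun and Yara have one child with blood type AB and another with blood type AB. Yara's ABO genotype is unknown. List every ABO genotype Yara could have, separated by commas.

For each candidate genotype of Yara, check whether crossing it with I^B I^B can produce every observed child phenotype.
  I^A I^A → possible child types {AB} ✓
  I^A I^B → possible child types {B, AB} ✓
  I^A i → possible child types {B, AB} ✓
  I^B I^B → possible child types {B} ✗
  I^B i → possible child types {B} ✗
  i i → possible child types {B} ✗

I^A I^A, I^A I^B, I^A i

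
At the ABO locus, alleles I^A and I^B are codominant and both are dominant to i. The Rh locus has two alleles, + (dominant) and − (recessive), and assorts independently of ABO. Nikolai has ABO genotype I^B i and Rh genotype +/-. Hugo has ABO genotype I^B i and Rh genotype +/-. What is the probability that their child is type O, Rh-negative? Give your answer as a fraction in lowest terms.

ABO cross I^B i × I^B i → offspring phenotypes: 1/4 O, 3/4 B.
Rh cross +/- × +/- → 3/4 Rh+, 1/4 Rh-.
Independent loci: P(type O, Rh-negative) = 1/4 × 1/4 = 1/16.

1/16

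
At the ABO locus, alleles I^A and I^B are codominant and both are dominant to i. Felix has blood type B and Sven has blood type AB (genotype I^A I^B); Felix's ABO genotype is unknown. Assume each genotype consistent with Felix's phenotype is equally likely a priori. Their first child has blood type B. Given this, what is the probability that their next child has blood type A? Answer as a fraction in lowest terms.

1/8

Possible genotypes: Felix ∈ {I^B I^B, I^B i}; Sven ∈ {I^A I^B}.
Weight each parental genotype pair by prior × P(type-B child):
  I^B I^B × I^A I^B: posterior weight 1/2; P(next child type A) = 0.
  I^B i × I^A I^B: posterior weight 1/2; P(next child type A) = 1/4.
Weighted sum = 1/8.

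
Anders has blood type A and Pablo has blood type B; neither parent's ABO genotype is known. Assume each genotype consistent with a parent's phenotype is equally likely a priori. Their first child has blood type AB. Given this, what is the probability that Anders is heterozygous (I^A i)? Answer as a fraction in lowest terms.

Possible genotypes: Anders ∈ {I^A I^A, I^A i}; Pablo ∈ {I^B I^B, I^B i}.
Weight each parental genotype pair by prior × P(type-AB child):
  I^A I^A × I^B I^B: posterior weight 4/9.
  I^A I^A × I^B i: posterior weight 2/9.
  I^A i × I^B I^B: posterior weight 2/9.
  I^A i × I^B i: posterior weight 1/9.
Sum the posterior weight over pairs where Anders is I^A i: 1/3.

1/3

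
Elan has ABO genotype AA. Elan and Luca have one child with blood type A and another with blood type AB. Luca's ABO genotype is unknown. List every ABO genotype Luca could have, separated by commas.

For each candidate genotype of Luca, check whether crossing it with AA can produce every observed child phenotype.
  AA → possible child types {A} ✗
  AB → possible child types {A, AB} ✓
  AO → possible child types {A} ✗
  BB → possible child types {AB} ✗
  BO → possible child types {A, AB} ✓
  OO → possible child types {A} ✗

AB, BO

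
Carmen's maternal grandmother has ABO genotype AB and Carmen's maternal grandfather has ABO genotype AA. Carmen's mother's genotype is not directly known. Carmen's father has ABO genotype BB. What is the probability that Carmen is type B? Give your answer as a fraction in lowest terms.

Carmen's mother's ABO genotype from AB × AA: 1/2 AA, 1/2 AB.
Crossing each possibility with the father BB and summing P(type B): 1/2·0 + 1/2·1/2 = 1/4.

1/4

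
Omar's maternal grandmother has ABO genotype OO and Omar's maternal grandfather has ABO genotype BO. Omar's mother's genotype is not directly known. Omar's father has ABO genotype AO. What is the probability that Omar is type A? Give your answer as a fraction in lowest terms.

Omar's mother's ABO genotype from OO × BO: 1/2 BO, 1/2 OO.
Crossing each possibility with the father AO and summing P(type A): 1/2·1/4 + 1/2·1/2 = 3/8.

3/8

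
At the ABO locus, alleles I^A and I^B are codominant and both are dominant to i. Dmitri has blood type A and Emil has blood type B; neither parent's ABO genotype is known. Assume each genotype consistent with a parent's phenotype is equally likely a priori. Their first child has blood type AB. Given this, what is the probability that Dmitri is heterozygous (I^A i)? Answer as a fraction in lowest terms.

1/3

Possible genotypes: Dmitri ∈ {I^A I^A, I^A i}; Emil ∈ {I^B I^B, I^B i}.
Weight each parental genotype pair by prior × P(type-AB child):
  I^A I^A × I^B I^B: posterior weight 4/9.
  I^A I^A × I^B i: posterior weight 2/9.
  I^A i × I^B I^B: posterior weight 2/9.
  I^A i × I^B i: posterior weight 1/9.
Sum the posterior weight over pairs where Dmitri is I^A i: 1/3.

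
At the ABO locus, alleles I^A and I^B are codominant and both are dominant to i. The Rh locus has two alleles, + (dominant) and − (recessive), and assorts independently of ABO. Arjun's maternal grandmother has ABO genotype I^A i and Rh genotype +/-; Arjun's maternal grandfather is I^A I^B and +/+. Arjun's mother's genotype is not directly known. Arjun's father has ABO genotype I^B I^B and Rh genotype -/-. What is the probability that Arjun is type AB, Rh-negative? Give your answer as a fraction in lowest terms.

1/8

Arjun's mother's ABO genotype from I^A i × I^A I^B: 1/4 I^A I^A, 1/4 I^A I^B, 1/4 I^A i, 1/4 I^B i.
Crossing each possibility with the father I^B I^B and summing P(type AB): 1/4·1 + 1/4·1/2 + 1/4·1/2 + 1/4·0 = 1/2.
Similarly for Rh via the mother's Rh distribution: P(Rh-) = 1/4.
Independent loci: 1/2 × 1/4 = 1/8.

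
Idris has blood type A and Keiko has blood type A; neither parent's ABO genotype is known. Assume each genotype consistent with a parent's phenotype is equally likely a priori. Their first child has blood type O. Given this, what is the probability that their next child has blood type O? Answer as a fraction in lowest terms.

Possible genotypes: Idris ∈ {AA, AO}; Keiko ∈ {AA, AO}.
Weight each parental genotype pair by prior × P(type-O child):
  AO × AO: posterior weight 1; P(next child type O) = 1/4.
Weighted sum = 1/4.

1/4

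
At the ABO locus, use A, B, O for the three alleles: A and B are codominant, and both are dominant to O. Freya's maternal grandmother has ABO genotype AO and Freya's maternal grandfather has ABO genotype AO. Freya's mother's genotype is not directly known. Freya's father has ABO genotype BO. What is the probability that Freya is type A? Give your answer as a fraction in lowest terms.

Freya's mother's ABO genotype from AO × AO: 1/4 AA, 1/2 AO, 1/4 OO.
Crossing each possibility with the father BO and summing P(type A): 1/4·1/2 + 1/2·1/4 + 1/4·0 = 1/4.

1/4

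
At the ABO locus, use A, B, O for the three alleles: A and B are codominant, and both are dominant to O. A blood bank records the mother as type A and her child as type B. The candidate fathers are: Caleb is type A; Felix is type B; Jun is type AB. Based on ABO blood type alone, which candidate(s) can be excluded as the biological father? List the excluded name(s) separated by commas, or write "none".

A candidate is excluded only if no genotype consistent with his phenotype could produce a type B child with a type A mother.
Caleb (type A): no genotype consistent with that phenotype can produce a type-B child with a type-A mother.

Caleb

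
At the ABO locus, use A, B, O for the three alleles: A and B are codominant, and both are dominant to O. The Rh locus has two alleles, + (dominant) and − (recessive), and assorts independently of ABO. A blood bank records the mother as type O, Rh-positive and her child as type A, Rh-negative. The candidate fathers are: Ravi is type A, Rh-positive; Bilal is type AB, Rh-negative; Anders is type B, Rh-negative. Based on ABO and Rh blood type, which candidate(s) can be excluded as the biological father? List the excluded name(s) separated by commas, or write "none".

Anders

A candidate is excluded only if no genotype consistent with his phenotype could produce a type A, Rh-negative child with a type O, Rh-positive mother.
Anders (type B, Rh-): no genotype consistent with that phenotype can produce a type-A Rh- child with a type-O mother.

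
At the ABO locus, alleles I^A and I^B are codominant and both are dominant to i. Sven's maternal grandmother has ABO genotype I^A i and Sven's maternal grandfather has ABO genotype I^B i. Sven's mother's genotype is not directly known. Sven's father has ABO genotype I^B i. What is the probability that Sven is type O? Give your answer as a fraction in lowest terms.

Sven's mother's ABO genotype from I^A i × I^B i: 1/4 I^A I^B, 1/4 I^A i, 1/4 I^B i, 1/4 i i.
Crossing each possibility with the father I^B i and summing P(type O): 1/4·0 + 1/4·1/4 + 1/4·1/4 + 1/4·1/2 = 1/4.

1/4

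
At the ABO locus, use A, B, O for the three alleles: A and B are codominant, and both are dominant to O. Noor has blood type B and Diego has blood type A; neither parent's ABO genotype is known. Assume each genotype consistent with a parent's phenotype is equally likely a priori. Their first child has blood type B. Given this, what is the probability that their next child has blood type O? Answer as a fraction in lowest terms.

1/12

Possible genotypes: Noor ∈ {BB, BO}; Diego ∈ {AA, AO}.
Weight each parental genotype pair by prior × P(type-B child):
  BB × AO: posterior weight 2/3; P(next child type O) = 0.
  BO × AO: posterior weight 1/3; P(next child type O) = 1/4.
Weighted sum = 1/12.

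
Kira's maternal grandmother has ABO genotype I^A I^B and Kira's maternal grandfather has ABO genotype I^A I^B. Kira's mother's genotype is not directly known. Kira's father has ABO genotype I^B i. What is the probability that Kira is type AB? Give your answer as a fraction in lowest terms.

Kira's mother's ABO genotype from I^A I^B × I^A I^B: 1/4 I^A I^A, 1/2 I^A I^B, 1/4 I^B I^B.
Crossing each possibility with the father I^B i and summing P(type AB): 1/4·1/2 + 1/2·1/4 + 1/4·0 = 1/4.

1/4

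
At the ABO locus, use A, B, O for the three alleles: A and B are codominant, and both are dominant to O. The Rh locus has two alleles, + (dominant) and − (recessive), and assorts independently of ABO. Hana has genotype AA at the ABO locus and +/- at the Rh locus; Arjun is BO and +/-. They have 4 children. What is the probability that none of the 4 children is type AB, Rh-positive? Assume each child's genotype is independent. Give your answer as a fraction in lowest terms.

625/4096

ABO cross AA × BO → 1/2 A, 1/2 AB.
Rh cross +/- × +/- → 3/4 Rh+, 1/4 Rh-; so P(type AB, Rh-positive) = 1/2 × 3/4 = 3/8 per child.
P(not type AB, Rh-positive) = 5/8 for one child; (5/8)^4 = 625/4096.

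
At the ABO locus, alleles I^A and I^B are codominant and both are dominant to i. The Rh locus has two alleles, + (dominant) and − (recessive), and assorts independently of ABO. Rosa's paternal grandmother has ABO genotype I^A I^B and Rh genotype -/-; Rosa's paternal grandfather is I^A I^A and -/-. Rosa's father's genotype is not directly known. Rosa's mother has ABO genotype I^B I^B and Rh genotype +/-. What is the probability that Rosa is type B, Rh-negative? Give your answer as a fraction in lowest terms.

Rosa's father's ABO genotype from I^A I^B × I^A I^A: 1/2 I^A I^A, 1/2 I^A I^B.
Crossing each possibility with the mother I^B I^B and summing P(type B): 1/2·0 + 1/2·1/2 = 1/4.
Similarly for Rh via the father's Rh distribution: P(Rh-) = 1/2.
Independent loci: 1/4 × 1/2 = 1/8.

1/8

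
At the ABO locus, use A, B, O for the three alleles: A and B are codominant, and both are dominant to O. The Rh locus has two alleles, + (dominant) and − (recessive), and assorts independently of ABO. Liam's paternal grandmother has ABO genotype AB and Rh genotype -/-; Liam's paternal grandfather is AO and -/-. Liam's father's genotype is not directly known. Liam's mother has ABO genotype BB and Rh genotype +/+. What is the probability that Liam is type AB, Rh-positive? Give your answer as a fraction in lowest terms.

1/2

Liam's father's ABO genotype from AB × AO: 1/4 AA, 1/4 AB, 1/4 AO, 1/4 BO.
Crossing each possibility with the mother BB and summing P(type AB): 1/4·1 + 1/4·1/2 + 1/4·1/2 + 1/4·0 = 1/2.
Similarly for Rh via the father's Rh distribution: P(Rh+) = 1.
Independent loci: 1/2 × 1 = 1/2.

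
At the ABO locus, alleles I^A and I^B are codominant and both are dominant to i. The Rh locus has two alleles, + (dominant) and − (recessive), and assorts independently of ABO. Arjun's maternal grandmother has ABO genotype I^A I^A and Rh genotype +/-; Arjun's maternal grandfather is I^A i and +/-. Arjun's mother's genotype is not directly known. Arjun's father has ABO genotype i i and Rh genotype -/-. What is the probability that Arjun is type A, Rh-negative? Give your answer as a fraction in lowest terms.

Arjun's mother's ABO genotype from I^A I^A × I^A i: 1/2 I^A I^A, 1/2 I^A i.
Crossing each possibility with the father i i and summing P(type A): 1/2·1 + 1/2·1/2 = 3/4.
Similarly for Rh via the mother's Rh distribution: P(Rh-) = 1/2.
Independent loci: 3/4 × 1/2 = 3/8.

3/8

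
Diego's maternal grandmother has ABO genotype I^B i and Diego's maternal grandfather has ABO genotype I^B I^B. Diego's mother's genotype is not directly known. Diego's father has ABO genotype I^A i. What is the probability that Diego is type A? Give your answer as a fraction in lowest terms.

Diego's mother's ABO genotype from I^B i × I^B I^B: 1/2 I^B I^B, 1/2 I^B i.
Crossing each possibility with the father I^A i and summing P(type A): 1/2·0 + 1/2·1/4 = 1/8.

1/8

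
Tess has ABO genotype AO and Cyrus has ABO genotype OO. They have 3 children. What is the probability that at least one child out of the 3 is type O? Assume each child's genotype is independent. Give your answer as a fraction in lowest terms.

7/8

ABO cross AO × OO → 1/2 O, 1/2 A.
So P(type O) = 1/2 per child.
P(none) = (1/2)^3 = 1/8; P(at least one) = 1 − 1/8 = 7/8.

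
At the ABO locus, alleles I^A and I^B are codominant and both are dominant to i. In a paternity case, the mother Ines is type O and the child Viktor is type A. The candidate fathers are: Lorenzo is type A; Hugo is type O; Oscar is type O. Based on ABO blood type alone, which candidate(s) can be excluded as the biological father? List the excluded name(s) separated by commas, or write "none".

A candidate is excluded only if no genotype consistent with his phenotype could produce a type A child with a type O mother.
Hugo (type O): no genotype consistent with that phenotype can produce a type-A child with a type-O mother.
Oscar (type O): no genotype consistent with that phenotype can produce a type-A child with a type-O mother.

Hugo, Oscar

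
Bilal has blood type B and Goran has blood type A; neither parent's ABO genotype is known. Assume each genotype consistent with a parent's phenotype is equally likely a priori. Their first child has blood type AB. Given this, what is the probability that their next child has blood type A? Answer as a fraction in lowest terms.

Possible genotypes: Bilal ∈ {BB, BO}; Goran ∈ {AA, AO}.
Weight each parental genotype pair by prior × P(type-AB child):
  BB × AA: posterior weight 4/9; P(next child type A) = 0.
  BB × AO: posterior weight 2/9; P(next child type A) = 0.
  BO × AA: posterior weight 2/9; P(next child type A) = 1/2.
  BO × AO: posterior weight 1/9; P(next child type A) = 1/4.
Weighted sum = 5/36.

5/36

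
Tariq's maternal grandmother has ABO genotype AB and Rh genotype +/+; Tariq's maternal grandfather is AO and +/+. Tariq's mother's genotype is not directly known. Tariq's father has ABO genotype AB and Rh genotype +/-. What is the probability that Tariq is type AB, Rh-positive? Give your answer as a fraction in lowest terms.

3/8

Tariq's mother's ABO genotype from AB × AO: 1/4 AA, 1/4 AB, 1/4 AO, 1/4 BO.
Crossing each possibility with the father AB and summing P(type AB): 1/4·1/2 + 1/4·1/2 + 1/4·1/4 + 1/4·1/4 = 3/8.
Similarly for Rh via the mother's Rh distribution: P(Rh+) = 1.
Independent loci: 3/8 × 1 = 3/8.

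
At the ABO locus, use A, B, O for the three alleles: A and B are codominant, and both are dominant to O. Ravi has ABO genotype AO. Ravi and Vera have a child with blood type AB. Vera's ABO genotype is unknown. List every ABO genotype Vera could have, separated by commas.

For each candidate genotype of Vera, check whether crossing it with AO can produce every observed child phenotype.
  AA → possible child types {A} ✗
  AB → possible child types {A, B, AB} ✓
  AO → possible child types {O, A} ✗
  BB → possible child types {B, AB} ✓
  BO → possible child types {O, A, B, AB} ✓
  OO → possible child types {O, A} ✗

AB, BB, BO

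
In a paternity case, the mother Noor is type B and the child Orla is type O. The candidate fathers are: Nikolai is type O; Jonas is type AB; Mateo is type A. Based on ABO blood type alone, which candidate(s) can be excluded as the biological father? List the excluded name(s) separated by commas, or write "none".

A candidate is excluded only if no genotype consistent with his phenotype could produce a type O child with a type B mother.
Jonas (type AB): no genotype consistent with that phenotype can produce a type-O child with a type-B mother.

Jonas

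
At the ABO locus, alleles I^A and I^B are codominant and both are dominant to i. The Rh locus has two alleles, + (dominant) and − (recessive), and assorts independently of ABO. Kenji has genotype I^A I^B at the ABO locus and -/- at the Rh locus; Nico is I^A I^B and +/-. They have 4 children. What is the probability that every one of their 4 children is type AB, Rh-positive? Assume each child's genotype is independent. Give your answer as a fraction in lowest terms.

1/256

ABO cross I^A I^B × I^A I^B → 1/4 A, 1/4 B, 1/2 AB.
Rh cross -/- × +/- → 1/2 Rh+, 1/2 Rh-; so P(type AB, Rh-positive) = 1/2 × 1/2 = 1/4 per child.
All 4 independent: (1/4)^4 = 1/256.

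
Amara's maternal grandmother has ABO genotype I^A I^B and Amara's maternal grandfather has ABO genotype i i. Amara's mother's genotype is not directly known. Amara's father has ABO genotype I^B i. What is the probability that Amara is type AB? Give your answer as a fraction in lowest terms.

1/8

Amara's mother's ABO genotype from I^A I^B × i i: 1/2 I^A i, 1/2 I^B i.
Crossing each possibility with the father I^B i and summing P(type AB): 1/2·1/4 + 1/2·0 = 1/8.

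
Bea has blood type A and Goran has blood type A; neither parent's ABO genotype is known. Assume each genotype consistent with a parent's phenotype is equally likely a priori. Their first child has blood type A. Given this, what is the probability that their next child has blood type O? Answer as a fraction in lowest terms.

1/20

Possible genotypes: Bea ∈ {I^A I^A, I^A i}; Goran ∈ {I^A I^A, I^A i}.
Weight each parental genotype pair by prior × P(type-A child):
  I^A I^A × I^A I^A: posterior weight 4/15; P(next child type O) = 0.
  I^A I^A × I^A i: posterior weight 4/15; P(next child type O) = 0.
  I^A i × I^A I^A: posterior weight 4/15; P(next child type O) = 0.
  I^A i × I^A i: posterior weight 1/5; P(next child type O) = 1/4.
Weighted sum = 1/20.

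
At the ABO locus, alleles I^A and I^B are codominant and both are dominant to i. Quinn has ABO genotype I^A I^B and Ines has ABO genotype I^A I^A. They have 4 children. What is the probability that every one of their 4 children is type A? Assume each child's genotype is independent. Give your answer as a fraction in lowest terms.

1/16

ABO cross I^A I^B × I^A I^A → 1/2 A, 1/2 AB.
So P(type A) = 1/2 per child.
All 4 independent: (1/2)^4 = 1/16.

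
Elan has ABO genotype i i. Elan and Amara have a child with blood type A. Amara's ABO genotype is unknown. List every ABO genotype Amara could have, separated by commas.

For each candidate genotype of Amara, check whether crossing it with i i can produce every observed child phenotype.
  I^A I^A → possible child types {A} ✓
  I^A I^B → possible child types {A, B} ✓
  I^A i → possible child types {O, A} ✓
  I^B I^B → possible child types {B} ✗
  I^B i → possible child types {O, B} ✗
  i i → possible child types {O} ✗

I^A I^A, I^A I^B, I^A i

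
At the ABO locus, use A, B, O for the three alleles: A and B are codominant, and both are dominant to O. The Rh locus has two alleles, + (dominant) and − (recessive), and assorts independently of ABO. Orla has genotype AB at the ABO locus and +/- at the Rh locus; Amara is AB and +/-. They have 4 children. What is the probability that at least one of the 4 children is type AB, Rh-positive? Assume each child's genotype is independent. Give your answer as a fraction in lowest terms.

3471/4096

ABO cross AB × AB → 1/4 A, 1/4 B, 1/2 AB.
Rh cross +/- × +/- → 3/4 Rh+, 1/4 Rh-; so P(type AB, Rh-positive) = 1/2 × 3/4 = 3/8 per child.
P(none) = (5/8)^4 = 625/4096; P(at least one) = 1 − 625/4096 = 3471/4096.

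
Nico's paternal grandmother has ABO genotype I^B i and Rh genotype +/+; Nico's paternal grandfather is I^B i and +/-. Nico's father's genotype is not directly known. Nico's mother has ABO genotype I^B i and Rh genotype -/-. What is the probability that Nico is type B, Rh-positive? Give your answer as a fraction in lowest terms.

Nico's father's ABO genotype from I^B i × I^B i: 1/4 I^B I^B, 1/2 I^B i, 1/4 i i.
Crossing each possibility with the mother I^B i and summing P(type B): 1/4·1 + 1/2·3/4 + 1/4·1/2 = 3/4.
Similarly for Rh via the father's Rh distribution: P(Rh+) = 3/4.
Independent loci: 3/4 × 3/4 = 9/16.

9/16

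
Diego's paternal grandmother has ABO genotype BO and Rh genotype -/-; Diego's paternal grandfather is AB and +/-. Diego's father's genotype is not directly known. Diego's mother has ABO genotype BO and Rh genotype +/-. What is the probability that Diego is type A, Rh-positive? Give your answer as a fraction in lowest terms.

5/64

Diego's father's ABO genotype from BO × AB: 1/4 AB, 1/4 AO, 1/4 BB, 1/4 BO.
Crossing each possibility with the mother BO and summing P(type A): 1/4·1/4 + 1/4·1/4 + 1/4·0 + 1/4·0 = 1/8.
Similarly for Rh via the father's Rh distribution: P(Rh+) = 5/8.
Independent loci: 1/8 × 5/8 = 5/64.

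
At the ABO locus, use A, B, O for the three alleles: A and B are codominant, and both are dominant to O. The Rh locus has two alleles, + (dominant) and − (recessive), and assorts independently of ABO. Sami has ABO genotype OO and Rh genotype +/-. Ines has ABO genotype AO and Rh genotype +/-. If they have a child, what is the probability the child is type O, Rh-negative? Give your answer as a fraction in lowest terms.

1/8

ABO cross OO × AO → offspring phenotypes: 1/2 O, 1/2 A.
Rh cross +/- × +/- → 3/4 Rh+, 1/4 Rh-.
Independent loci: P(type O, Rh-negative) = 1/2 × 1/4 = 1/8.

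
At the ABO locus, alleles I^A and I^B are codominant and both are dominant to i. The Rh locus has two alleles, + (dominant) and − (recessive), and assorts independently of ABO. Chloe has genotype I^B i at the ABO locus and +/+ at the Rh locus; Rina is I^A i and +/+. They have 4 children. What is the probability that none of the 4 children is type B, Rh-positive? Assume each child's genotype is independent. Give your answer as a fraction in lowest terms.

81/256

ABO cross I^B i × I^A i → 1/4 O, 1/4 A, 1/4 B, 1/4 AB.
Rh cross +/+ × +/+ → 1 Rh+; so P(type B, Rh-positive) = 1/4 × 1 = 1/4 per child.
P(not type B, Rh-positive) = 3/4 for one child; (3/4)^4 = 81/256.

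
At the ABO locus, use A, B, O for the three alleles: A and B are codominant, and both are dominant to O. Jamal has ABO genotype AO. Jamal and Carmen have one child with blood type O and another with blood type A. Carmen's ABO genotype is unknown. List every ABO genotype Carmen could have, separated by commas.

For each candidate genotype of Carmen, check whether crossing it with AO can produce every observed child phenotype.
  AA → possible child types {A} ✗
  AB → possible child types {A, B, AB} ✗
  AO → possible child types {O, A} ✓
  BB → possible child types {B, AB} ✗
  BO → possible child types {O, A, B, AB} ✓
  OO → possible child types {O, A} ✓

AO, BO, OO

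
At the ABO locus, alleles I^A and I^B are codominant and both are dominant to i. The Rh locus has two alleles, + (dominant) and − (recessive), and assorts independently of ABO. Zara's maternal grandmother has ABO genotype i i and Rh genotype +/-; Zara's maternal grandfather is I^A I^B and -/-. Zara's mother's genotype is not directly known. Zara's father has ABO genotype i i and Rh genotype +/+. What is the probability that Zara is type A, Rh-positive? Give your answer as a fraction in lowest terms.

Zara's mother's ABO genotype from i i × I^A I^B: 1/2 I^A i, 1/2 I^B i.
Crossing each possibility with the father i i and summing P(type A): 1/2·1/2 + 1/2·0 = 1/4.
Similarly for Rh via the mother's Rh distribution: P(Rh+) = 1.
Independent loci: 1/4 × 1 = 1/4.

1/4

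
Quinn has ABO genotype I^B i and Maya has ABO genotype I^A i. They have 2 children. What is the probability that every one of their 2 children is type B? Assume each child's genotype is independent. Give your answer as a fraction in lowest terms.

1/16

ABO cross I^B i × I^A i → 1/4 O, 1/4 A, 1/4 B, 1/4 AB.
So P(type B) = 1/4 per child.
All 2 independent: (1/4)^2 = 1/16.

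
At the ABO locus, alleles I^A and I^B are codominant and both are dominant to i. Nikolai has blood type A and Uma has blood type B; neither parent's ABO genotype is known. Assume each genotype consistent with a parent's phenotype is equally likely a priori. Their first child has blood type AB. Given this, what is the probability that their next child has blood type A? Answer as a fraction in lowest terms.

Possible genotypes: Nikolai ∈ {I^A I^A, I^A i}; Uma ∈ {I^B I^B, I^B i}.
Weight each parental genotype pair by prior × P(type-AB child):
  I^A I^A × I^B I^B: posterior weight 4/9; P(next child type A) = 0.
  I^A I^A × I^B i: posterior weight 2/9; P(next child type A) = 1/2.
  I^A i × I^B I^B: posterior weight 2/9; P(next child type A) = 0.
  I^A i × I^B i: posterior weight 1/9; P(next child type A) = 1/4.
Weighted sum = 5/36.

5/36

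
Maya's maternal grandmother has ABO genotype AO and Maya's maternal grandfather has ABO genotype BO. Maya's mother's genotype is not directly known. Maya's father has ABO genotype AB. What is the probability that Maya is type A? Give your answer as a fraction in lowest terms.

3/8

Maya's mother's ABO genotype from AO × BO: 1/4 AB, 1/4 AO, 1/4 BO, 1/4 OO.
Crossing each possibility with the father AB and summing P(type A): 1/4·1/4 + 1/4·1/2 + 1/4·1/4 + 1/4·1/2 = 3/8.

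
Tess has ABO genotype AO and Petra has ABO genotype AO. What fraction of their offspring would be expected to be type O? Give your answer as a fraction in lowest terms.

ABO cross AO × AO → offspring phenotypes: 1/4 O, 3/4 A.
So P(type O) = 1/4.

1/4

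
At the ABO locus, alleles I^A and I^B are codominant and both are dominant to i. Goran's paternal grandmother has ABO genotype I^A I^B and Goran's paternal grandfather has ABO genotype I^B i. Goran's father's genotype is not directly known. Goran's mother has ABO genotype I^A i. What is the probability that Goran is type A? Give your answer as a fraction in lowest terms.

3/8

Goran's father's ABO genotype from I^A I^B × I^B i: 1/4 I^A I^B, 1/4 I^A i, 1/4 I^B I^B, 1/4 I^B i.
Crossing each possibility with the mother I^A i and summing P(type A): 1/4·1/2 + 1/4·3/4 + 1/4·0 + 1/4·1/4 = 3/8.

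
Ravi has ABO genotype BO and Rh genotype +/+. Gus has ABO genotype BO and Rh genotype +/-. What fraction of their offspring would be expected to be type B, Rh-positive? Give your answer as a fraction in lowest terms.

ABO cross BO × BO → offspring phenotypes: 1/4 O, 3/4 B.
Rh cross +/+ × +/- → 1 Rh+.
Independent loci: P(type B, Rh-positive) = 3/4 × 1 = 3/4.

3/4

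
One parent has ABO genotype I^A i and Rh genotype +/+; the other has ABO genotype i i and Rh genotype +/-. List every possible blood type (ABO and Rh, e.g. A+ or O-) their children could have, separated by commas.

O+, A+

Gametes from I^A i × i i give offspring ABO genotypes I^A i, i i, i.e. phenotypes O, A.
Rh cross +/+ × +/- → phenotypes Rh+.
Combining independently: O+, A+.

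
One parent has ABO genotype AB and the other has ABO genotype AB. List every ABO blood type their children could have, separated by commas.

Gametes from AB × AB give offspring ABO genotypes AA, AB, BB, i.e. phenotypes A, B, AB.

A, B, AB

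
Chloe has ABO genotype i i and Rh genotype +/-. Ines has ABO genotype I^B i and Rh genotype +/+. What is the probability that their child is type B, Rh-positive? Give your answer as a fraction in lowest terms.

ABO cross i i × I^B i → offspring phenotypes: 1/2 O, 1/2 B.
Rh cross +/- × +/+ → 1 Rh+.
Independent loci: P(type B, Rh-positive) = 1/2 × 1 = 1/2.

1/2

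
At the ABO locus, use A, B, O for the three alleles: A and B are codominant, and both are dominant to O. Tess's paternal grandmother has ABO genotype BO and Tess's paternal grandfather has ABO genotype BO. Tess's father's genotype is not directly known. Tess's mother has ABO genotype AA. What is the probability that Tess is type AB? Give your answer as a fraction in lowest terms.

1/2

Tess's father's ABO genotype from BO × BO: 1/4 BB, 1/2 BO, 1/4 OO.
Crossing each possibility with the mother AA and summing P(type AB): 1/4·1 + 1/2·1/2 + 1/4·0 = 1/2.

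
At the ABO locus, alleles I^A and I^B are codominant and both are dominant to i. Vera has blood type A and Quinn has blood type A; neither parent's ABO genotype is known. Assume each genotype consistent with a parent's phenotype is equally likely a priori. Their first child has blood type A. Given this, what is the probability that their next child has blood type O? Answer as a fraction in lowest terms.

1/20

Possible genotypes: Vera ∈ {I^A I^A, I^A i}; Quinn ∈ {I^A I^A, I^A i}.
Weight each parental genotype pair by prior × P(type-A child):
  I^A I^A × I^A I^A: posterior weight 4/15; P(next child type O) = 0.
  I^A I^A × I^A i: posterior weight 4/15; P(next child type O) = 0.
  I^A i × I^A I^A: posterior weight 4/15; P(next child type O) = 0.
  I^A i × I^A i: posterior weight 1/5; P(next child type O) = 1/4.
Weighted sum = 1/20.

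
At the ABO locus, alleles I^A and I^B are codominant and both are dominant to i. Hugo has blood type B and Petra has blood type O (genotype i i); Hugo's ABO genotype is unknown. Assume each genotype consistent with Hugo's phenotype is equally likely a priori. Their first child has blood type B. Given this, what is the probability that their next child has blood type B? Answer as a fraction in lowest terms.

5/6

Possible genotypes: Hugo ∈ {I^B I^B, I^B i}; Petra ∈ {i i}.
Weight each parental genotype pair by prior × P(type-B child):
  I^B I^B × i i: posterior weight 2/3; P(next child type B) = 1.
  I^B i × i i: posterior weight 1/3; P(next child type B) = 1/2.
Weighted sum = 5/6.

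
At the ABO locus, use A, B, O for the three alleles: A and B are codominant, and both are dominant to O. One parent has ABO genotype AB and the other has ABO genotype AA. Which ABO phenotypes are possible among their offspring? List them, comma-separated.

Gametes from AB × AA give offspring ABO genotypes AA, AB, i.e. phenotypes A, AB.

A, AB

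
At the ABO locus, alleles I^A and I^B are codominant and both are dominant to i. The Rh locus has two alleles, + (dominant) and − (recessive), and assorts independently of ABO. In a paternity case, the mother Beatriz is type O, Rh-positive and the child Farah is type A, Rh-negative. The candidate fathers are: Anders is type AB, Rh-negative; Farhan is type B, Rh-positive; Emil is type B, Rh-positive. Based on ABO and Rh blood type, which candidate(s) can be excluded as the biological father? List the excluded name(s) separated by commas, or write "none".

Farhan, Emil

A candidate is excluded only if no genotype consistent with his phenotype could produce a type A, Rh-negative child with a type O, Rh-positive mother.
Farhan (type B, Rh+): no genotype consistent with that phenotype can produce a type-A Rh- child with a type-O mother.
Emil (type B, Rh+): no genotype consistent with that phenotype can produce a type-A Rh- child with a type-O mother.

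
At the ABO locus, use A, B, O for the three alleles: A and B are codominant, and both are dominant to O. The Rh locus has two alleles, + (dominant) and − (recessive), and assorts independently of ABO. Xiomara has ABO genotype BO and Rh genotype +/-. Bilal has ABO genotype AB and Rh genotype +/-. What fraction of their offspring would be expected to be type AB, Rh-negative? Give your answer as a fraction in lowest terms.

ABO cross BO × AB → offspring phenotypes: 1/4 A, 1/2 B, 1/4 AB.
Rh cross +/- × +/- → 3/4 Rh+, 1/4 Rh-.
Independent loci: P(type AB, Rh-negative) = 1/4 × 1/4 = 1/16.

1/16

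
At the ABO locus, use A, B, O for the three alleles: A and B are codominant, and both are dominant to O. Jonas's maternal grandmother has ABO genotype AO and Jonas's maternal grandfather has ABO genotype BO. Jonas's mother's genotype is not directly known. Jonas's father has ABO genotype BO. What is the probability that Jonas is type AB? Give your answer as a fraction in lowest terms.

Jonas's mother's ABO genotype from AO × BO: 1/4 AB, 1/4 AO, 1/4 BO, 1/4 OO.
Crossing each possibility with the father BO and summing P(type AB): 1/4·1/4 + 1/4·1/4 + 1/4·0 + 1/4·0 = 1/8.

1/8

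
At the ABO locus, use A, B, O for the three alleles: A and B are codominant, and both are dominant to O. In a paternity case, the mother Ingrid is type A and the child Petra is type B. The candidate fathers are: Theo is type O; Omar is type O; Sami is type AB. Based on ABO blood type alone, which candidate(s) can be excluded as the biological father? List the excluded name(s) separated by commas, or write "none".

A candidate is excluded only if no genotype consistent with his phenotype could produce a type B child with a type A mother.
Theo (type O): no genotype consistent with that phenotype can produce a type-B child with a type-A mother.
Omar (type O): no genotype consistent with that phenotype can produce a type-B child with a type-A mother.

Theo, Omar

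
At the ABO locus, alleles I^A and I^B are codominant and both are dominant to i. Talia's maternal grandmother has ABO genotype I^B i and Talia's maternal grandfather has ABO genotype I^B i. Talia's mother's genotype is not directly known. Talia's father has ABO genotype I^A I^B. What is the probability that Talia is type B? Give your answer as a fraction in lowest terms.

Talia's mother's ABO genotype from I^B i × I^B i: 1/4 I^B I^B, 1/2 I^B i, 1/4 i i.
Crossing each possibility with the father I^A I^B and summing P(type B): 1/4·1/2 + 1/2·1/2 + 1/4·1/2 = 1/2.

1/2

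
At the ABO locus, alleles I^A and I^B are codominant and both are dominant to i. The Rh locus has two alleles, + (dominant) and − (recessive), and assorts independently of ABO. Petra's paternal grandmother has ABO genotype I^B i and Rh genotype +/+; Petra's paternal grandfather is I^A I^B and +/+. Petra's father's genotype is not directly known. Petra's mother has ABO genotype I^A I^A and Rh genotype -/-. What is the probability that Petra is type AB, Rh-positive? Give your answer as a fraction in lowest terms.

Petra's father's ABO genotype from I^B i × I^A I^B: 1/4 I^A I^B, 1/4 I^A i, 1/4 I^B I^B, 1/4 I^B i.
Crossing each possibility with the mother I^A I^A and summing P(type AB): 1/4·1/2 + 1/4·0 + 1/4·1 + 1/4·1/2 = 1/2.
Similarly for Rh via the father's Rh distribution: P(Rh+) = 1.
Independent loci: 1/2 × 1 = 1/2.

1/2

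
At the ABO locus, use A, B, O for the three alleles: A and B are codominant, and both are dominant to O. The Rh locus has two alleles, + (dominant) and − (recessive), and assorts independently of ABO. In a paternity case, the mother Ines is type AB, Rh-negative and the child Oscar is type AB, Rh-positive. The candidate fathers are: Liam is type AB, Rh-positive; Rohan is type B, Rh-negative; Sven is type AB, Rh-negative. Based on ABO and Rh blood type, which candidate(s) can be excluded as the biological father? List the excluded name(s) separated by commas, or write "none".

Rohan, Sven

A candidate is excluded only if no genotype consistent with his phenotype could produce a type AB, Rh-positive child with a type AB, Rh-negative mother.
Rohan (type B, Rh-): no genotype consistent with that phenotype can produce a type-AB Rh+ child with a type-AB mother.
Sven (type AB, Rh-): no genotype consistent with that phenotype can produce a type-AB Rh+ child with a type-AB mother.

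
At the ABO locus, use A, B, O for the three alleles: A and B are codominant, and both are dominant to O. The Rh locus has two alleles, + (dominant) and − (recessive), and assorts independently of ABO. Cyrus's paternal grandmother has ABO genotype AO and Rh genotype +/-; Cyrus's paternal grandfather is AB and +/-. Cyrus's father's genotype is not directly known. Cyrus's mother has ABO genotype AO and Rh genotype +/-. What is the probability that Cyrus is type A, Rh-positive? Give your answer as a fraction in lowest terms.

Cyrus's father's ABO genotype from AO × AB: 1/4 AA, 1/4 AB, 1/4 AO, 1/4 BO.
Crossing each possibility with the mother AO and summing P(type A): 1/4·1 + 1/4·1/2 + 1/4·3/4 + 1/4·1/4 = 5/8.
Similarly for Rh via the father's Rh distribution: P(Rh+) = 3/4.
Independent loci: 5/8 × 3/4 = 15/32.

15/32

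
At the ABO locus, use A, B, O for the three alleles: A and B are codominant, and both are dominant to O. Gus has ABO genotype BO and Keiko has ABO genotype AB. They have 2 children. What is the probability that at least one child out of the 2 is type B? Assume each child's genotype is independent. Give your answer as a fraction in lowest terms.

3/4

ABO cross BO × AB → 1/4 A, 1/2 B, 1/4 AB.
So P(type B) = 1/2 per child.
P(none) = (1/2)^2 = 1/4; P(at least one) = 1 − 1/4 = 3/4.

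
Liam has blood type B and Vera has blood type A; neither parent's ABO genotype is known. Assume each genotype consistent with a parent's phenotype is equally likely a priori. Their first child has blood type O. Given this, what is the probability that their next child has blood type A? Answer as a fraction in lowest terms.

Possible genotypes: Liam ∈ {I^B I^B, I^B i}; Vera ∈ {I^A I^A, I^A i}.
Weight each parental genotype pair by prior × P(type-O child):
  I^B i × I^A i: posterior weight 1; P(next child type A) = 1/4.
Weighted sum = 1/4.

1/4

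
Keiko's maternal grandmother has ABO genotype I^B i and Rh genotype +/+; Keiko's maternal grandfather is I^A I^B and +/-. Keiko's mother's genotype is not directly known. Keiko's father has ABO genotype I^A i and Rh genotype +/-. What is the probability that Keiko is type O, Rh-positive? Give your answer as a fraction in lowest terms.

Keiko's mother's ABO genotype from I^B i × I^A I^B: 1/4 I^A I^B, 1/4 I^A i, 1/4 I^B I^B, 1/4 I^B i.
Crossing each possibility with the father I^A i and summing P(type O): 1/4·0 + 1/4·1/4 + 1/4·0 + 1/4·1/4 = 1/8.
Similarly for Rh via the mother's Rh distribution: P(Rh+) = 7/8.
Independent loci: 1/8 × 7/8 = 7/64.

7/64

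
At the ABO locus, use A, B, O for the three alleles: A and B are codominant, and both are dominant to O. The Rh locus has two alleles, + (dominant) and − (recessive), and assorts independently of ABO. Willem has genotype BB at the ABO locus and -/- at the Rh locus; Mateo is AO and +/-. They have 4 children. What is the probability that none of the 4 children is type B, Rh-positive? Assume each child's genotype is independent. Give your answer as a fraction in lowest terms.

ABO cross BB × AO → 1/2 B, 1/2 AB.
Rh cross -/- × +/- → 1/2 Rh+, 1/2 Rh-; so P(type B, Rh-positive) = 1/2 × 1/2 = 1/4 per child.
P(not type B, Rh-positive) = 3/4 for one child; (3/4)^4 = 81/256.

81/256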